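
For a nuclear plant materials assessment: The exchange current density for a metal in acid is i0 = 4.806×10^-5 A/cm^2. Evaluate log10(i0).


i0 = 4.806×10^-5 A/cm^2
log10(i0) = -4.318

-4.318


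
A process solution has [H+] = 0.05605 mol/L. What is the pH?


pH = −log10[H+]
pH = −log10(0.05605) = 1.25

1.25


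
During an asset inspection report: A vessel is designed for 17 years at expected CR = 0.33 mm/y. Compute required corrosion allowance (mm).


Corrosion allowance = CR × design life
CA = 0.33 * 17 = 5.61 mm

5.61 mm


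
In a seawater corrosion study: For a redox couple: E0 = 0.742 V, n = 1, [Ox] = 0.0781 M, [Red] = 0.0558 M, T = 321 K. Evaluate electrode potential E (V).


Apply the Nernst equation: E = E0 + (RT/nF)*ln([Ox]/[Red])
Step 1: RT/nF = 8.314*321/(1*96485) = 0.0276602 V
Step 2: [Ox]/[Red] = 0.0781/0.0558 = 1.399642
Step 3: ln(1.399642) = 0.336216
Step 4: correction = 0.0276602 * 0.336216 = 0.009 V
E = 0.742 + 0.009 = 0.751 V

0.751 V


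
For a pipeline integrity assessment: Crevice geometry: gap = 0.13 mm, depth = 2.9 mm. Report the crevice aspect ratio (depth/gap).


Aspect ratio = depth / gap
Ratio = 2.9 / 0.13 = 22.3

22.3


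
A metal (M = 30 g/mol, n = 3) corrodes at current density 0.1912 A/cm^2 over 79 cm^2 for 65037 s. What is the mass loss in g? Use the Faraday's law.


Apply Faraday's law: m = i*A*t*M / (n*F)
Total charge passed Q = i*A*t = 0.1912*79*65037 = 982370.8776 C
m = Q*M/(n*F) = 982370.8776*30/(3*96485) = 101.8159 g

101.8159 g


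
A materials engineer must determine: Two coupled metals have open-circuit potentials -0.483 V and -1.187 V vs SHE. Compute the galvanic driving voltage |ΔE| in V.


Driving voltage is the absolute potential difference.
|ΔE| = |-0.483 − (-1.187)| = 0.704 V

0.704 V


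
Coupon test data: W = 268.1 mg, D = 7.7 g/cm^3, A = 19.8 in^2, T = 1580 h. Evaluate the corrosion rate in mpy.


Apply the mpy weight-loss relation: CR = 534 * W / (D * A * T)
Numerator: 534 * 268.1 = 143165.4
Denominator: 7.7 * 19.8 * 1580 = 240886.8
CR = 143165.4 / 240886.8 = 0.59433 mpy

0.59433 mpy


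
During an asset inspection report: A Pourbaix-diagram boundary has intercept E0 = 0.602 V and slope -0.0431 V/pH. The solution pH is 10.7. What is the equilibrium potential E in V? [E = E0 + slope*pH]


Apply the Pourbaix line equation: E = E0 + slope*pH
E = 0.602 + (-0.0431)*10.7 = 0.602 + (-0.46117) = 0.14083 V
Rounded to 4 decimal places: E = 0.1408 V

0.1408 V


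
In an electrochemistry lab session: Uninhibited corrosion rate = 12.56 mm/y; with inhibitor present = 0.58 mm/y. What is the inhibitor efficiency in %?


Apply the inhibitor-efficiency definition: IE = (CR_blank − CR_inh)/CR_blank × 100
IE = (12.56 − 0.58) / 12.56 × 100
IE = 11.98 / 12.56 × 100 = 95.4 %

95.4 %


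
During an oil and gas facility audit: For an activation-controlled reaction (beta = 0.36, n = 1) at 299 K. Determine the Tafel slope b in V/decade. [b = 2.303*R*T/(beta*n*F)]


Apply the Tafel slope relation: b = 2.303*R*T/(beta*n*F)
Numerator: 2.303 * 8.314 * 299 = 5725.0
Denominator: 0.36 * 1 * 96485 = 34734.6
b = 5725.0 / 34734.6 = 0.165 V/decade

0.165 V/decade


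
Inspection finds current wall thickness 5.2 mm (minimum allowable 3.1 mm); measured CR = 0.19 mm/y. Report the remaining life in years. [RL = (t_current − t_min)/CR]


Apply the remaining-life relation: RL = (t_current − t_min) / CR
RL = (5.2 − 3.1) / 0.19 = 2.1 / 0.19 = 11.1 years

11.1 years


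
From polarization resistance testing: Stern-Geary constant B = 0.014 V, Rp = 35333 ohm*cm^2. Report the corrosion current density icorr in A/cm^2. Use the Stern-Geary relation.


Apply the Stern-Geary relation: icorr = B / Rp
icorr = 0.014 / 35333 = 3.962×10^-7 A/cm^2

3.962×10^-7 A/cm^2


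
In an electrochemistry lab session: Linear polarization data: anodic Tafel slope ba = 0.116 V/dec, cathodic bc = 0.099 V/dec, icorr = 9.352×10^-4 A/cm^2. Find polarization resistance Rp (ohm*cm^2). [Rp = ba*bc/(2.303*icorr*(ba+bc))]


Apply the Stern-Geary equation: Rp = ba*bc / (2.303*icorr*(ba+bc))
ba*bc = 0.116*0.099 = 0.011484
ba+bc = 0.215; 2.303*icorr*(ba+bc) = 2.303*9.352×10^-4*0.215 = 4.630596×10^-4
Rp = 0.011484 / 4.630596×10^-4 = 24.8 ohm*cm^2

24.8 ohm*cm^2


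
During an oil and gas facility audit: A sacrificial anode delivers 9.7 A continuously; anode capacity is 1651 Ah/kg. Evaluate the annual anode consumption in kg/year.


Annual consumption = current * hours per year / capacity
Rate = 9.7 * 8760 / 1651 = 51.5 kg/year

51.5 kg/year


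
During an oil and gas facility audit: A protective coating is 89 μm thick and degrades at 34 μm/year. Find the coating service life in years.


Service life = thickness / degradation rate
Life = 89 / 34 = 2.6 years

2.6 years


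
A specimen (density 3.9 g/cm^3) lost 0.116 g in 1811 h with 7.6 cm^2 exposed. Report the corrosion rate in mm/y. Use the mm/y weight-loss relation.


Apply the mm/y weight-loss relation: CR = 87600 * W / (D * A * T)
Numerator: 87600 * 0.116 = 10161.6
Denominator: 3.9 * 7.6 * 1811 = 53678.04
CR = 10161.6 / 53678.04 = 0.18931 mm/y

0.18931 mm/y


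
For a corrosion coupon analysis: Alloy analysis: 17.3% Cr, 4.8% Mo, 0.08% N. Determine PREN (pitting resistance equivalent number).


Apply the PREN formula: PREN = Cr + 3.3*Mo + 16*N
PREN = 17.3 + 3.3*4.8 + 16*0.08
PREN = 17.3 + 15.84 + 1.28 = 34.42

34.42


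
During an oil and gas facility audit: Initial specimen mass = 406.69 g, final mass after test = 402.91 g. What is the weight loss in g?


Weight loss = initial − final
WL = 406.69 − 402.91 = 3.78 g

3.78 g


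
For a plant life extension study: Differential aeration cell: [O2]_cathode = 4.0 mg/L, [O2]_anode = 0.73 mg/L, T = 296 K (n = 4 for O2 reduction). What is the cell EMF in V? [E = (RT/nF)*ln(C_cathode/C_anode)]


Apply the Nernst concentration-cell relation: E = (RT/nF)*ln(C_cathode/C_anode)
RT/nF = 8.314*296/(4*96485) = 0.00637649 V
ln(4.0/0.73) = 1.70101
E = 0.00637649 * 1.70101 = 0.01085 V

0.01085 V


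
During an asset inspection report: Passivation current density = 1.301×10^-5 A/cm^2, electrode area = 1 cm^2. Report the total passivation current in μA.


I = i_pass * A, then convert A → μA (×10^6)
I = 1.301×10^-5 * 1 * 10^6 = 13.01 μA

13.01 μA


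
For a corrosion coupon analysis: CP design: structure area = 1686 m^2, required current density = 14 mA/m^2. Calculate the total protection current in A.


I = area * current density, then convert mA → A (÷1000)
I = 1686 * 14 / 1000 = 23.6 A

23.6 A


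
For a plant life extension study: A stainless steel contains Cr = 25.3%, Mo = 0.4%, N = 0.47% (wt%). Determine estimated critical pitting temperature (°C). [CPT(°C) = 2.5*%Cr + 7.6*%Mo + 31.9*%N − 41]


Apply the ASTM G48 empirical CPT estimate: CPT(°C) = 2.5*%Cr + 7.6*%Mo + 31.9*%N − 41
2.5*25.3 = 63.25; 7.6*0.4 = 3.04; 31.9*0.47 = 14.993
CPT = 63.25 + 3.04 + 14.993 − 41 = 40.283 °C
Rounded to 0.1 °C: CPT ≈ 40.3 °C

40.3 °C


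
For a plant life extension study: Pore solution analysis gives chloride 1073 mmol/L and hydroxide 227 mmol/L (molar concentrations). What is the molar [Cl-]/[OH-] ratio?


Threshold parameter = [Cl-] / [OH-] (molar basis; both in mmol/L, so units cancel)
Ratio = 1073 / 227 = 4.73

4.73


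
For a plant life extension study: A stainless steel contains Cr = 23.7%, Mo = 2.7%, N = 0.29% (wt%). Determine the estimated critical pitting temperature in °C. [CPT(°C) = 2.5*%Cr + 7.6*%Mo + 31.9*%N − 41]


Apply the ASTM G48 empirical CPT estimate: CPT(°C) = 2.5*%Cr + 7.6*%Mo + 31.9*%N − 41
2.5*23.7 = 59.25; 7.6*2.7 = 20.52; 31.9*0.29 = 9.251
CPT = 59.25 + 20.52 + 9.251 − 41 = 48.021 °C
Rounded to 0.1 °C: CPT ≈ 48.0 °C

48.0 °C


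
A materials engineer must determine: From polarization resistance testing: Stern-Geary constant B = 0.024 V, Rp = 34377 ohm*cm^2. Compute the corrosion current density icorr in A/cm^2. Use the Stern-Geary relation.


Apply the Stern-Geary relation: icorr = B / Rp
icorr = 0.024 / 34377 = 6.981×10^-7 A/cm^2

6.981×10^-7 A/cm^2


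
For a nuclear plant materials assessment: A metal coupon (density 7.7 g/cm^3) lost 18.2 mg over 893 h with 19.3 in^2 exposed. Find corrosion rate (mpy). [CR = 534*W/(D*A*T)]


Apply the mpy weight-loss relation: CR = 534 * W / (D * A * T)
Numerator: 534 * 18.2 = 9718.8
Denominator: 7.7 * 19.3 * 893 = 132708.73
CR = 9718.8 / 132708.73 = 0.073 mpy

0.073 mpy


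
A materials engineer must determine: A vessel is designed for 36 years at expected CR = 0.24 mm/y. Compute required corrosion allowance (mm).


Corrosion allowance = CR × design life
CA = 0.24 * 36 = 8.64 mm

8.64 mm


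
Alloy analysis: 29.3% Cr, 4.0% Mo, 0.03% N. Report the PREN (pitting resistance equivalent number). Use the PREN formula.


Apply the PREN formula: PREN = Cr + 3.3*Mo + 16*N
PREN = 29.3 + 3.3*4.0 + 16*0.03
PREN = 29.3 + 13.2 + 0.48 = 42.98

42.98


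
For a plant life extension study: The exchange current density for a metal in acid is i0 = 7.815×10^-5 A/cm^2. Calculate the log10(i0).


i0 = 7.815×10^-5 A/cm^2
log10(i0) = -4.107

-4.107


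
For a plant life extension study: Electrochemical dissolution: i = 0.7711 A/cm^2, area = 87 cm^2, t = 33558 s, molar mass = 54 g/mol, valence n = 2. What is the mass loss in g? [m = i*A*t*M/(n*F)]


Apply Faraday's law: m = i*A*t*M / (n*F)
Total charge passed Q = i*A*t = 0.7711*87*33558 = 2251261.9206 C
m = Q*M/(n*F) = 2251261.9206*54/(2*96485) = 629.98468 g

629.98468 g


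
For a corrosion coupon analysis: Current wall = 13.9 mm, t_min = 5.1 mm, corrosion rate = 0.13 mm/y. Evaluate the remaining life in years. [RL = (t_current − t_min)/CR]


Apply the remaining-life relation: RL = (t_current − t_min) / CR
RL = (13.9 − 5.1) / 0.13 = 8.8 / 0.13 = 67.7 years

67.7 years


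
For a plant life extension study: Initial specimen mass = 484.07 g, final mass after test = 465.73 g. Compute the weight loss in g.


Weight loss = initial − final
WL = 484.07 − 465.73 = 18.34 g

18.34 g


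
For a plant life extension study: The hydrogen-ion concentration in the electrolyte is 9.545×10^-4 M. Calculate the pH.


pH = −log10[H+]
pH = −log10(9.545×10^-4) = 3.02

3.02


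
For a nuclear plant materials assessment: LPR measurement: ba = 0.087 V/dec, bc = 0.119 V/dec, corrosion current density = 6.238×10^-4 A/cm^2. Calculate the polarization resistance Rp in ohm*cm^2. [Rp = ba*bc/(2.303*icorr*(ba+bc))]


Apply the Stern-Geary equation: Rp = ba*bc / (2.303*icorr*(ba+bc))
ba*bc = 0.087*0.119 = 0.010353
ba+bc = 0.206; 2.303*icorr*(ba+bc) = 2.303*6.238×10^-4*0.206 = 2.9594195×10^-4
Rp = 0.010353 / 2.9594195×10^-4 = 35.0 ohm*cm^2

35.0 ohm*cm^2


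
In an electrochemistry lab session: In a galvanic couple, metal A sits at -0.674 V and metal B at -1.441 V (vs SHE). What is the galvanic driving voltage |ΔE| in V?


Driving voltage is the absolute potential difference.
|ΔE| = |-0.674 − (-1.441)| = 0.767 V

0.767 V


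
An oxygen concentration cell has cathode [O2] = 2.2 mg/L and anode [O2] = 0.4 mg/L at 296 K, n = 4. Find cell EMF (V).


Apply the Nernst concentration-cell relation: E = (RT/nF)*ln(C_cathode/C_anode)
RT/nF = 8.314*296/(4*96485) = 0.00637649 V
ln(2.2/0.4) = 1.70475
E = 0.00637649 * 1.70475 = 0.01087 V

0.01087 V


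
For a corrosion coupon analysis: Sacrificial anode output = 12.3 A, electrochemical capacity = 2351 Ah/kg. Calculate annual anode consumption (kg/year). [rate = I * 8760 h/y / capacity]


Annual consumption = current * hours per year / capacity
Rate = 12.3 * 8760 / 2351 = 45.8 kg/year

45.8 kg/year


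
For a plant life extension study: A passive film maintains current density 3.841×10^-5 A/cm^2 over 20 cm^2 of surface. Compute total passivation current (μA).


I = i_pass * A, then convert A → μA (×10^6)
I = 3.841×10^-5 * 20 * 10^6 = 768.2 μA

768.2 μA


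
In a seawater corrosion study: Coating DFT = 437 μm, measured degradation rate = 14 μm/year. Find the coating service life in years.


Service life = thickness / degradation rate
Life = 437 / 14 = 31.2 years

31.2 years


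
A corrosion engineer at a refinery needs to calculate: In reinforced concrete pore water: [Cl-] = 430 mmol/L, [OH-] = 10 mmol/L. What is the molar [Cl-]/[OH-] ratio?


Threshold parameter = [Cl-] / [OH-] (molar basis; both in mmol/L, so units cancel)
Ratio = 430 / 10 = 43.0

43.0


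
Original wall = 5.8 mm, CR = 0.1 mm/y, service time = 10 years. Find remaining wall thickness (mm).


Remaining wall = original − CR × time
t = 5.8 − 0.1*10 = 5.8 − 1.0 = 4.8 mm

4.8 mm


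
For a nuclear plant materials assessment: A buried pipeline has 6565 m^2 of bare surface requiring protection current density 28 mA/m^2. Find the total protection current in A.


I = area * current density, then convert mA → A (÷1000)
I = 6565 * 28 / 1000 = 183.82 A

183.82 A


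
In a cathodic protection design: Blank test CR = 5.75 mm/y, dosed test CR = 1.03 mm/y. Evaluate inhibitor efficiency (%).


Apply the inhibitor-efficiency definition: IE = (CR_blank − CR_inh)/CR_blank × 100
IE = (5.75 − 1.03) / 5.75 × 100
IE = 4.72 / 5.75 × 100 = 82.1 %

82.1 %


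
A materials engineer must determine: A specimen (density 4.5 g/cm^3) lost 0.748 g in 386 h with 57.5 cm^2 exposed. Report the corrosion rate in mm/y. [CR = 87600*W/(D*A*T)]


Apply the mm/y weight-loss relation: CR = 87600 * W / (D * A * T)
Numerator: 87600 * 0.748 = 65524.8
Denominator: 4.5 * 57.5 * 386 = 99877.5
CR = 65524.8 / 99877.5 = 0.6561 mm/y

0.6561 mm/y


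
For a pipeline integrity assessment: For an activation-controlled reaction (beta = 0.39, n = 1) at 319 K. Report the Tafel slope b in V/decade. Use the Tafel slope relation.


Apply the Tafel slope relation: b = 2.303*R*T/(beta*n*F)
Numerator: 2.303 * 8.314 * 319 = 6107.94
Denominator: 0.39 * 1 * 96485 = 37629.15
b = 6107.94 / 37629.15 = 0.162 V/decade

0.162 V/decade


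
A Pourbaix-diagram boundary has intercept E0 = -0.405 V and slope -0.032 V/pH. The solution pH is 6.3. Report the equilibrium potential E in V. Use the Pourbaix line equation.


Apply the Pourbaix line equation: E = E0 + slope*pH
E = -0.405 + (-0.032)*6.3 = -0.405 + (-0.2016) = -0.6066 V
Rounded to 3 decimal places: E = -0.607 V

-0.607 V


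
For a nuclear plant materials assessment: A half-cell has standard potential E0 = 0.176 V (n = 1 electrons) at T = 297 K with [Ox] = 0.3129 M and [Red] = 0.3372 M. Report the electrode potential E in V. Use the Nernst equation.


Apply the Nernst equation: E = E0 + (RT/nF)*ln([Ox]/[Red])
Step 1: RT/nF = 8.314*297/(1*96485) = 0.02559214 V
Step 2: [Ox]/[Red] = 0.3129/0.3372 = 0.927936
Step 3: ln(0.927936) = -0.074793
Step 4: correction = 0.02559214 * -0.074793 = -0.002 V
E = 0.176 + -0.002 = 0.174 V

0.174 V


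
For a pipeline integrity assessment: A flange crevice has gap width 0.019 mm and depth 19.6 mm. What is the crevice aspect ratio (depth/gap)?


Aspect ratio = depth / gap
Ratio = 19.6 / 0.019 = 1031.6

1031.6


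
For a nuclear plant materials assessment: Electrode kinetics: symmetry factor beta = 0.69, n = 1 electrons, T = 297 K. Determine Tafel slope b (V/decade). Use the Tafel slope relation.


Apply the Tafel slope relation: b = 2.303*R*T/(beta*n*F)
Numerator: 2.303 * 8.314 * 297 = 5686.7
Denominator: 0.69 * 1 * 96485 = 66574.65
b = 5686.7 / 66574.65 = 0.0854 V/decade

0.0854 V/decade


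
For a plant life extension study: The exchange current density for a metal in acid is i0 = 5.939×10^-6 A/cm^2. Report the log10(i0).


i0 = 5.939×10^-6 A/cm^2
log10(i0) = -5.226

-5.226


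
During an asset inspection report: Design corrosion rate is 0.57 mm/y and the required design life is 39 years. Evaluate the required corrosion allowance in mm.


Corrosion allowance = CR × design life
CA = 0.57 * 39 = 22.23 mm

22.23 mm


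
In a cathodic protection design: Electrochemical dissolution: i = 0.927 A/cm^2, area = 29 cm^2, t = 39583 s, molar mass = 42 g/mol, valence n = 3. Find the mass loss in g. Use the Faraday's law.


Apply Faraday's law: m = i*A*t*M / (n*F)
Total charge passed Q = i*A*t = 0.927*29*39583 = 1064109.789 C
m = Q*M/(n*F) = 1064109.789*42/(3*96485) = 154.4026 g

154.4026 g


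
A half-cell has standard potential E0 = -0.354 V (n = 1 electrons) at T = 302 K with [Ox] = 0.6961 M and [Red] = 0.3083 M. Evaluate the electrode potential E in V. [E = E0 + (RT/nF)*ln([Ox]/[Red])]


Apply the Nernst equation: E = E0 + (RT/nF)*ln([Ox]/[Red])
Step 1: RT/nF = 8.314*302/(1*96485) = 0.02602299 V
Step 2: [Ox]/[Red] = 0.6961/0.3083 = 2.257866
Step 3: ln(2.257866) = 0.81442
Step 4: correction = 0.02602299 * 0.81442 = 0.021 V
E = -0.354 + 0.021 = -0.333 V

-0.333 V


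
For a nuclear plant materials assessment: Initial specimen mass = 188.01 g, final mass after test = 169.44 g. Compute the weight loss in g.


Weight loss = initial − final
WL = 188.01 − 169.44 = 18.57 g

18.57 g


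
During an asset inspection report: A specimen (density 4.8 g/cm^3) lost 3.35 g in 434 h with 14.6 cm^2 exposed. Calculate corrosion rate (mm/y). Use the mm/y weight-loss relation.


Apply the mm/y weight-loss relation: CR = 87600 * W / (D * A * T)
Numerator: 87600 * 3.35 = 293460.0
Denominator: 4.8 * 14.6 * 434 = 30414.72
CR = 293460.0 / 30414.72 = 9.64862 mm/y

9.64862 mm/y


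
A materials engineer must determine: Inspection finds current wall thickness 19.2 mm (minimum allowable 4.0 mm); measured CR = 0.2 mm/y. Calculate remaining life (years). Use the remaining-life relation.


Apply the remaining-life relation: RL = (t_current − t_min) / CR
RL = (19.2 − 4.0) / 0.2 = 15.2 / 0.2 = 76.0 years

76.0 years


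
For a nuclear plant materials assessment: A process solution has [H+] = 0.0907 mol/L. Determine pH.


pH = −log10[H+]
pH = −log10(0.0907) = 1.04

1.04


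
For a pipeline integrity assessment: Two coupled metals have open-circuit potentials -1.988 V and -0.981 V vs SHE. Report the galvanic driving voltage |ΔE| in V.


Driving voltage is the absolute potential difference.
|ΔE| = |-1.988 − (-0.981)| = 1.007 V

1.007 V


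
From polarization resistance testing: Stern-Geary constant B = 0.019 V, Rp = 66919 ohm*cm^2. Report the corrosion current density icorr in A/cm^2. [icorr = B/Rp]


Apply the Stern-Geary relation: icorr = B / Rp
icorr = 0.019 / 66919 = 2.839×10^-7 A/cm^2

2.839×10^-7 A/cm^2


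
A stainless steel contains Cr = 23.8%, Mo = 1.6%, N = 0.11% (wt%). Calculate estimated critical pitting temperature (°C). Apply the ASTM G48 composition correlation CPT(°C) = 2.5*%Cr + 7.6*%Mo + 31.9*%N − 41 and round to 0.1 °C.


Apply the ASTM G48 empirical CPT estimate: CPT(°C) = 2.5*%Cr + 7.6*%Mo + 31.9*%N − 41
2.5*23.8 = 59.5; 7.6*1.6 = 12.16; 31.9*0.11 = 3.509
CPT = 59.5 + 12.16 + 3.509 − 41 = 34.169 °C
Rounded to 0.1 °C: CPT ≈ 34.2 °C

34.2 °C


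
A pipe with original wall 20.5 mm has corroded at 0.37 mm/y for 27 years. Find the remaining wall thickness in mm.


Remaining wall = original − CR × time
t = 20.5 − 0.37*27 = 20.5 − 9.99 = 10.51 mm

10.51 mm


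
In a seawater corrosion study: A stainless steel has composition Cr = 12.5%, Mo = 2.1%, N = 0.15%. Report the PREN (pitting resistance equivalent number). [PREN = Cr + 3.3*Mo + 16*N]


Apply the PREN formula: PREN = Cr + 3.3*Mo + 16*N
PREN = 12.5 + 3.3*2.1 + 16*0.15
PREN = 12.5 + 6.93 + 2.4 = 21.83

21.83


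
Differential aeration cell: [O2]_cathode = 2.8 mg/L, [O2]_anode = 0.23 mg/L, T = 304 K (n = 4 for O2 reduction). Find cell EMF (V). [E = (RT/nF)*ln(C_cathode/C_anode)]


Apply the Nernst concentration-cell relation: E = (RT/nF)*ln(C_cathode/C_anode)
RT/nF = 8.314*304/(4*96485) = 0.00654883 V
ln(2.8/0.23) = 2.4993
E = 0.00654883 * 2.4993 = 0.01637 V

0.01637 V


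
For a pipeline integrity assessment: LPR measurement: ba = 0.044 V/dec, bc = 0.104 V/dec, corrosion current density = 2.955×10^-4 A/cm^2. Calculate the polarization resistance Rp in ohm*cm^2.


Apply the Stern-Geary equation: Rp = ba*bc / (2.303*icorr*(ba+bc))
ba*bc = 0.044*0.104 = 0.004576
ba+bc = 0.148; 2.303*icorr*(ba+bc) = 2.303*2.955×10^-4*0.148 = 1.007194×10^-4
Rp = 0.004576 / 1.007194×10^-4 = 45.43 ohm*cm^2

45.43 ohm*cm^2


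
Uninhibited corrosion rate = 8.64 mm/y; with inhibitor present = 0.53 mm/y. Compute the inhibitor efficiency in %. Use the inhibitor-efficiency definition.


Apply the inhibitor-efficiency definition: IE = (CR_blank − CR_inh)/CR_blank × 100
IE = (8.64 − 0.53) / 8.64 × 100
IE = 8.11 / 8.64 × 100 = 93.9 %

93.9 %


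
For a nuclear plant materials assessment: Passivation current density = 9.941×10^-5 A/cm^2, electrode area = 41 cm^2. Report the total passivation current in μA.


I = i_pass * A, then convert A → μA (×10^6)
I = 9.941×10^-5 * 41 * 10^6 = 4075.81 μA

4075.81 μA


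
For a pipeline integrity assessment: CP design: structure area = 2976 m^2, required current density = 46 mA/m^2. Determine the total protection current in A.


I = area * current density, then convert mA → A (÷1000)
I = 2976 * 46 / 1000 = 136.9 A

136.9 A


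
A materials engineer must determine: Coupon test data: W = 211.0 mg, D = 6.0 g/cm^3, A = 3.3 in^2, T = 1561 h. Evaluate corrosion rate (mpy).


Apply the mpy weight-loss relation: CR = 534 * W / (D * A * T)
Numerator: 534 * 211.0 = 112674.0
Denominator: 6.0 * 3.3 * 1561 = 30907.8
CR = 112674.0 / 30907.8 = 3.645 mpy

3.645 mpy


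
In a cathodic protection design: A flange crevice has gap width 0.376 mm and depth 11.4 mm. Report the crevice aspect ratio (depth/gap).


Aspect ratio = depth / gap
Ratio = 11.4 / 0.376 = 30.3

30.3


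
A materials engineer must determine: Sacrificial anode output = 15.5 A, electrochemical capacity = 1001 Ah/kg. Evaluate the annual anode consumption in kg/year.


Annual consumption = current * hours per year / capacity
Rate = 15.5 * 8760 / 1001 = 135.6 kg/year

135.6 kg/year


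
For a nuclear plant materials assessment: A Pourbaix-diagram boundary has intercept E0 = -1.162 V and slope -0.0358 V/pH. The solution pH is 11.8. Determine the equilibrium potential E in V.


Apply the Pourbaix line equation: E = E0 + slope*pH
E = -1.162 + (-0.0358)*11.8 = -1.162 + (-0.42244) = -1.58444 V
Rounded to 3 decimal places: E = -1.584 V

-1.584 V


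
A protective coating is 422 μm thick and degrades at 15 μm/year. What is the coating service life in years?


Service life = thickness / degradation rate
Life = 422 / 15 = 28.1 years

28.1 years


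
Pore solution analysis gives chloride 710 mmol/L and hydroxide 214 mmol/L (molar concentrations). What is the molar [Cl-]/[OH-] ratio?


Threshold parameter = [Cl-] / [OH-] (molar basis; both in mmol/L, so units cancel)
Ratio = 710 / 214 = 3.32

3.32


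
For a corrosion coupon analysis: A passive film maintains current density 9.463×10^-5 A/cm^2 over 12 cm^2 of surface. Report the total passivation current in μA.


I = i_pass * A, then convert A → μA (×10^6)
I = 9.463×10^-5 * 12 * 10^6 = 1135.56 μA

1135.56 μA


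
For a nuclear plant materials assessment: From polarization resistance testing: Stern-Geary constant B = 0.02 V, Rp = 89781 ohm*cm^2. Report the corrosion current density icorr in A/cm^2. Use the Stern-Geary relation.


Apply the Stern-Geary relation: icorr = B / Rp
icorr = 0.02 / 89781 = 2.228×10^-7 A/cm^2

2.228×10^-7 A/cm^2


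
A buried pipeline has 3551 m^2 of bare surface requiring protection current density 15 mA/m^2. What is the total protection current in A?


I = area * current density, then convert mA → A (÷1000)
I = 3551 * 15 / 1000 = 53.27 A

53.27 A


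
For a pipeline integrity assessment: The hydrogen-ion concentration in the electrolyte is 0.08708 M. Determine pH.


pH = −log10[H+]
pH = −log10(0.08708) = 1.06

1.06


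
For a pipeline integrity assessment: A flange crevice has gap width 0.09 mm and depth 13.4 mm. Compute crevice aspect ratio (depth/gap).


Aspect ratio = depth / gap
Ratio = 13.4 / 0.09 = 148.9

148.9


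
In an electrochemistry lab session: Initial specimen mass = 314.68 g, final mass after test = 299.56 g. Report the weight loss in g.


Weight loss = initial − final
WL = 314.68 − 299.56 = 15.12 g

15.12 g


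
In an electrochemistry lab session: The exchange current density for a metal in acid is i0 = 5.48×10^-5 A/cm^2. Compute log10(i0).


i0 = 5.48×10^-5 A/cm^2
log10(i0) = -4.261

-4.261


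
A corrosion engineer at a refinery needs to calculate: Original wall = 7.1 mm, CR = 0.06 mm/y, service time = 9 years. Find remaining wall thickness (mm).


Remaining wall = original − CR × time
t = 7.1 − 0.06*9 = 7.1 − 0.54 = 6.56 mm

6.56 mm


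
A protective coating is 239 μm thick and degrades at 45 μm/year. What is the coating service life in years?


Service life = thickness / degradation rate
Life = 239 / 45 = 5.3 years

5.3 years


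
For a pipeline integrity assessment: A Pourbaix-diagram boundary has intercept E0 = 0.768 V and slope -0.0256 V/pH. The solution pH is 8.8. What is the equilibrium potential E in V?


Apply the Pourbaix line equation: E = E0 + slope*pH
E = 0.768 + (-0.0256)*8.8 = 0.768 + (-0.22528) = 0.54272 V
Rounded to 3 decimal places: E = 0.543 V

0.543 V


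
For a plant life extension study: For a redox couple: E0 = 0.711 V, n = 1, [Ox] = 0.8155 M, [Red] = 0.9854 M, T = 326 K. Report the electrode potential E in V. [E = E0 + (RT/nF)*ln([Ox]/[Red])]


Apply the Nernst equation: E = E0 + (RT/nF)*ln([Ox]/[Red])
Step 1: RT/nF = 8.314*326/(1*96485) = 0.02809104 V
Step 2: [Ox]/[Red] = 0.8155/0.9854 = 0.827583
Step 3: ln(0.827583) = -0.189246
Step 4: correction = 0.02809104 * -0.189246 = -0.0053 V
E = 0.711 + -0.0053 = 0.7057 V

0.7057 V


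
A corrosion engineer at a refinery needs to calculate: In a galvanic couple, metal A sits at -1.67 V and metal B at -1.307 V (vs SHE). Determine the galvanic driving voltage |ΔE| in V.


Driving voltage is the absolute potential difference.
|ΔE| = |-1.67 − (-1.307)| = 0.363 V

0.363 V


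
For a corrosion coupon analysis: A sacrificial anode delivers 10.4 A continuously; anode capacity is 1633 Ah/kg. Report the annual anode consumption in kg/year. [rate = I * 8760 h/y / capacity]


Annual consumption = current * hours per year / capacity
Rate = 10.4 * 8760 / 1633 = 55.8 kg/year

55.8 kg/year


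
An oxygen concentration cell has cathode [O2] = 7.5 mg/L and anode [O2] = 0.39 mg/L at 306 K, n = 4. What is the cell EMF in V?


Apply the Nernst concentration-cell relation: E = (RT/nF)*ln(C_cathode/C_anode)
RT/nF = 8.314*306/(4*96485) = 0.00659192 V
ln(7.5/0.39) = 2.95651
E = 0.00659192 * 2.95651 = 0.01949 V

0.01949 V


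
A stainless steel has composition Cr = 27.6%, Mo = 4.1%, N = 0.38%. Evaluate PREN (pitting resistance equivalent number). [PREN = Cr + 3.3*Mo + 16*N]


Apply the PREN formula: PREN = Cr + 3.3*Mo + 16*N
PREN = 27.6 + 3.3*4.1 + 16*0.38
PREN = 27.6 + 13.53 + 6.08 = 47.21

47.21


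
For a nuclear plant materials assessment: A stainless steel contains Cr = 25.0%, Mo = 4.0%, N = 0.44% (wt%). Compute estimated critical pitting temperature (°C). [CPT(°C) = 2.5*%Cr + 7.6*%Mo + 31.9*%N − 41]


Apply the ASTM G48 empirical CPT estimate: CPT(°C) = 2.5*%Cr + 7.6*%Mo + 31.9*%N − 41
2.5*25.0 = 62.5; 7.6*4.0 = 30.4; 31.9*0.44 = 14.036
CPT = 62.5 + 30.4 + 14.036 − 41 = 65.936 °C
Rounded to 0.1 °C: CPT ≈ 65.9 °C

65.9 °C


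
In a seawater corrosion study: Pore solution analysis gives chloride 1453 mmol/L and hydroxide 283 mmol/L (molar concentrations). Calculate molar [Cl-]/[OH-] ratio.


Threshold parameter = [Cl-] / [OH-] (molar basis; both in mmol/L, so units cancel)
Ratio = 1453 / 283 = 5.13

5.13


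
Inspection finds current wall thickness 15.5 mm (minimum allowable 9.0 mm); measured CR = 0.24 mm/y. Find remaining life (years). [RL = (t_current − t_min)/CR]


Apply the remaining-life relation: RL = (t_current − t_min) / CR
RL = (15.5 − 9.0) / 0.24 = 6.5 / 0.24 = 27.1 years

27.1 years


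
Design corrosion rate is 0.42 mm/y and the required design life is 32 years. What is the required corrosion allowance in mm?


Corrosion allowance = CR × design life
CA = 0.42 * 32 = 13.44 mm

13.44 mm


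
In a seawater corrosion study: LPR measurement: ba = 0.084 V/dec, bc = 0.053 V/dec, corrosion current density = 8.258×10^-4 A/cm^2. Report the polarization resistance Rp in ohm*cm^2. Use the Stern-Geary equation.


Apply the Stern-Geary equation: Rp = ba*bc / (2.303*icorr*(ba+bc))
ba*bc = 0.084*0.053 = 0.004452
ba+bc = 0.137; 2.303*icorr*(ba+bc) = 2.303*8.258×10^-4*0.137 = 2.6054898×10^-4
Rp = 0.004452 / 2.6054898×10^-4 = 17.1 ohm*cm^2

17.1 ohm*cm^2


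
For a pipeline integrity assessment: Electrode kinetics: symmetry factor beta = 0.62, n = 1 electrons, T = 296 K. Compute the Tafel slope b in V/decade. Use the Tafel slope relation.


Apply the Tafel slope relation: b = 2.303*R*T/(beta*n*F)
Numerator: 2.303 * 8.314 * 296 = 5667.55
Denominator: 0.62 * 1 * 96485 = 59820.7
b = 5667.55 / 59820.7 = 0.095 V/decade

0.095 V/decade


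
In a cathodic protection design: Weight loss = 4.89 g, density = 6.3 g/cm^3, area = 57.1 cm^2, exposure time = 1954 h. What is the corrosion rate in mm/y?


Apply the mm/y weight-loss relation: CR = 87600 * W / (D * A * T)
Numerator: 87600 * 4.89 = 428364.0
Denominator: 6.3 * 57.1 * 1954 = 702912.42
CR = 428364.0 / 702912.42 = 0.609413 mm/y

0.609413 mm/y


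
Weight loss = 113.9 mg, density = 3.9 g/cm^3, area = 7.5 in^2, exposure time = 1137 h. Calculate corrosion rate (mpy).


Apply the mpy weight-loss relation: CR = 534 * W / (D * A * T)
Numerator: 534 * 113.9 = 60822.6
Denominator: 3.9 * 7.5 * 1137 = 33257.25
CR = 60822.6 / 33257.25 = 1.82885 mpy

1.82885 mpy


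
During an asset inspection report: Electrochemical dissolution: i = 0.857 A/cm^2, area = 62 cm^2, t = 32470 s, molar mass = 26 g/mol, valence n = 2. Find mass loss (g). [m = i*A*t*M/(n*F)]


Apply Faraday's law: m = i*A*t*M / (n*F)
Total charge passed Q = i*A*t = 0.857*62*32470 = 1725260.98 C
m = Q*M/(n*F) = 1725260.98*26/(2*96485) = 232.455 g

232.455 g


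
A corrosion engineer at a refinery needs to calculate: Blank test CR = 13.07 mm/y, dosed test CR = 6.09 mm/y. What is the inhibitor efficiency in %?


Apply the inhibitor-efficiency definition: IE = (CR_blank − CR_inh)/CR_blank × 100
IE = (13.07 − 6.09) / 13.07 × 100
IE = 6.98 / 13.07 × 100 = 53.4 %

53.4 %


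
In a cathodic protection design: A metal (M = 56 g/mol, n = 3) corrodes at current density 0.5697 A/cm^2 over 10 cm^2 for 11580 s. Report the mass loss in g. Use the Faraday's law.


Apply Faraday's law: m = i*A*t*M / (n*F)
Total charge passed Q = i*A*t = 0.5697*10*11580 = 65971.26 C
m = Q*M/(n*F) = 65971.26*56/(3*96485) = 12.763 g

12.763 g


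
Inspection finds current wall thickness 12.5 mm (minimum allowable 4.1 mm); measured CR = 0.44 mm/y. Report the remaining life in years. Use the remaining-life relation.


Apply the remaining-life relation: RL = (t_current − t_min) / CR
RL = (12.5 − 4.1) / 0.44 = 8.4 / 0.44 = 19.1 years

19.1 years


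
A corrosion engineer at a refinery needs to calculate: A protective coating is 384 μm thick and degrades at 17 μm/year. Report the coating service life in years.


Service life = thickness / degradation rate
Life = 384 / 17 = 22.6 years

22.6 years


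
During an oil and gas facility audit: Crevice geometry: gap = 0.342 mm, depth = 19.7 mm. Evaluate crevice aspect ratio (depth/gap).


Aspect ratio = depth / gap
Ratio = 19.7 / 0.342 = 57.6

57.6


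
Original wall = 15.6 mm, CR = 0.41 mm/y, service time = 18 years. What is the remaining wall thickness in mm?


Remaining wall = original − CR × time
t = 15.6 − 0.41*18 = 15.6 − 7.38 = 8.22 mm

8.22 mm


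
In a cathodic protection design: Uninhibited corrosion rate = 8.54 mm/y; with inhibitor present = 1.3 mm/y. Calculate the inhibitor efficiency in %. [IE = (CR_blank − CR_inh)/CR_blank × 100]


Apply the inhibitor-efficiency definition: IE = (CR_blank − CR_inh)/CR_blank × 100
IE = (8.54 − 1.3) / 8.54 × 100
IE = 7.24 / 8.54 × 100 = 84.8 %

84.8 %


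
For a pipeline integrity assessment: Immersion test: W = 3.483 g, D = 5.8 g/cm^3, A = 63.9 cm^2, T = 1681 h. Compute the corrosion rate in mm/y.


Apply the mm/y weight-loss relation: CR = 87600 * W / (D * A * T)
Numerator: 87600 * 3.483 = 305110.8
Denominator: 5.8 * 63.9 * 1681 = 623012.22
CR = 305110.8 / 623012.22 = 0.4897 mm/y

0.4897 mm/y


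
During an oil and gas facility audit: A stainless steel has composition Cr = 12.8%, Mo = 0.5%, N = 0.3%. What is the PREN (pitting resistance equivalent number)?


Apply the PREN formula: PREN = Cr + 3.3*Mo + 16*N
PREN = 12.8 + 3.3*0.5 + 16*0.3
PREN = 12.8 + 1.65 + 4.8 = 19.25

19.25


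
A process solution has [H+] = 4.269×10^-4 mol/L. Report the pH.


pH = −log10[H+]
pH = −log10(4.269×10^-4) = 3.37

3.37


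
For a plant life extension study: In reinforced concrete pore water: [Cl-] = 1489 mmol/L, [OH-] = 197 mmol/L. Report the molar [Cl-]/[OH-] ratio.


Threshold parameter = [Cl-] / [OH-] (molar basis; both in mmol/L, so units cancel)
Ratio = 1489 / 197 = 7.56

7.56


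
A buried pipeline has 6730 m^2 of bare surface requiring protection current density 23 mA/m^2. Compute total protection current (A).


I = area * current density, then convert mA → A (÷1000)
I = 6730 * 23 / 1000 = 154.79 A

154.79 A


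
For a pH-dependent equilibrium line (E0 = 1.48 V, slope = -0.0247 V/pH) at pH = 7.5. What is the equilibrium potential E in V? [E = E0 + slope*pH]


Apply the Pourbaix line equation: E = E0 + slope*pH
E = 1.48 + (-0.0247)*7.5 = 1.48 + (-0.18525) = 1.29475 V
Rounded to 3 decimal places: E = 1.295 V

1.295 V


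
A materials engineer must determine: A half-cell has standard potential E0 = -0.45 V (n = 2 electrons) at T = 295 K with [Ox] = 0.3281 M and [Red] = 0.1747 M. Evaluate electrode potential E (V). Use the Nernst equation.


Apply the Nernst equation: E = E0 + (RT/nF)*ln([Ox]/[Red])
Step 1: RT/nF = 8.314*295/(2*96485) = 0.0127099 V
Step 2: [Ox]/[Red] = 0.3281/0.1747 = 1.878077
Step 3: ln(1.878077) = 0.630248
Step 4: correction = 0.0127099 * 0.630248 = 0.008 V
E = -0.45 + 0.008 = -0.442 V

-0.442 V


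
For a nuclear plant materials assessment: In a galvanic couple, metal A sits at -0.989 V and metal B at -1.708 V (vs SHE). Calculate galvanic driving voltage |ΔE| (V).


Driving voltage is the absolute potential difference.
|ΔE| = |-0.989 − (-1.708)| = 0.719 V

0.719 V


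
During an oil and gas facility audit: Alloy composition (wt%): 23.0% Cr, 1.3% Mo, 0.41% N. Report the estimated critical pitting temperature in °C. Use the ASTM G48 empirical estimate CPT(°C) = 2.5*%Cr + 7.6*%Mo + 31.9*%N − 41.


Apply the ASTM G48 empirical CPT estimate: CPT(°C) = 2.5*%Cr + 7.6*%Mo + 31.9*%N − 41
2.5*23.0 = 57.5; 7.6*1.3 = 9.88; 31.9*0.41 = 13.079
CPT = 57.5 + 9.88 + 13.079 − 41 = 39.459 °C
Rounded to 0.1 °C: CPT ≈ 39.5 °C

39.5 °C


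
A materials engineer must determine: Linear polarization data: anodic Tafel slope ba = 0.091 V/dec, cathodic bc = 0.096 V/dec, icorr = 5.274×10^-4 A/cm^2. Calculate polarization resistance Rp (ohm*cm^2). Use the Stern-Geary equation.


Apply the Stern-Geary equation: Rp = ba*bc / (2.303*icorr*(ba+bc))
ba*bc = 0.091*0.096 = 0.008736
ba+bc = 0.187; 2.303*icorr*(ba+bc) = 2.303*5.274×10^-4*0.187 = 2.2713061×10^-4
Rp = 0.008736 / 2.2713061×10^-4 = 38.5 ohm*cm^2

38.5 ohm*cm^2


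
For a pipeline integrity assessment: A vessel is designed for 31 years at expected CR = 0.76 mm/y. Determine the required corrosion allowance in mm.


Corrosion allowance = CR × design life
CA = 0.76 * 31 = 23.56 mm

23.56 mm


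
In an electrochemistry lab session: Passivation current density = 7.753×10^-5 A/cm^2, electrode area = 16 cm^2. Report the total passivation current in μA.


I = i_pass * A, then convert A → μA (×10^6)
I = 7.753×10^-5 * 16 * 10^6 = 1240.48 μA

1240.48 μA


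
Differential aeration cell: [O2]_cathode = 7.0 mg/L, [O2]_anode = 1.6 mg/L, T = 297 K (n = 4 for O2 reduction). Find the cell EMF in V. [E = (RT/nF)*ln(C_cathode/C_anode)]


Apply the Nernst concentration-cell relation: E = (RT/nF)*ln(C_cathode/C_anode)
RT/nF = 8.314*297/(4*96485) = 0.00639804 V
ln(7.0/1.6) = 1.47591
E = 0.00639804 * 1.47591 = 0.00944 V

0.00944 V


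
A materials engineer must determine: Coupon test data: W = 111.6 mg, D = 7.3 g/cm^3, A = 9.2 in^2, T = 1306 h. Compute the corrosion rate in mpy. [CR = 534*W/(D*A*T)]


Apply the mpy weight-loss relation: CR = 534 * W / (D * A * T)
Numerator: 534 * 111.6 = 59594.4
Denominator: 7.3 * 9.2 * 1306 = 87710.96
CR = 59594.4 / 87710.96 = 0.6794 mpy

0.6794 mpy


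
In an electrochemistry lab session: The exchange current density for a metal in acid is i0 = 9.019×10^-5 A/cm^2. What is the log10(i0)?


i0 = 9.019×10^-5 A/cm^2
log10(i0) = -4.045

-4.045


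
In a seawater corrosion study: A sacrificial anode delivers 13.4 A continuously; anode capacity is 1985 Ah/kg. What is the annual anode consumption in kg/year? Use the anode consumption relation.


Annual consumption = current * hours per year / capacity
Rate = 13.4 * 8760 / 1985 = 59.1 kg/year

59.1 kg/year


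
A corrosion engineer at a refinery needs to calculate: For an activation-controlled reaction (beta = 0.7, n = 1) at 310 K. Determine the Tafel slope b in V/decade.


Apply the Tafel slope relation: b = 2.303*R*T/(beta*n*F)
Numerator: 2.303 * 8.314 * 310 = 5935.61
Denominator: 0.7 * 1 * 96485 = 67539.5
b = 5935.61 / 67539.5 = 0.0879 V/decade

0.0879 V/decade


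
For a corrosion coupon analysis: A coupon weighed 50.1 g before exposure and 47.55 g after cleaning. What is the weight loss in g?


Weight loss = initial − final
WL = 50.1 − 47.55 = 2.55 g

2.55 g


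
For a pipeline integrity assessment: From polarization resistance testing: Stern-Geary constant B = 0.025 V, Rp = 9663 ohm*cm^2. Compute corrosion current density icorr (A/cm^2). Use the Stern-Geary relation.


Apply the Stern-Geary relation: icorr = B / Rp
icorr = 0.025 / 9663 = 2.587×10^-6 A/cm^2

2.587×10^-6 A/cm^2


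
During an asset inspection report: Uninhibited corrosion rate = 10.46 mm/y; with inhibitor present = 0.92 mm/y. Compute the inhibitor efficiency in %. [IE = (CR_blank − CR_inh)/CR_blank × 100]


Apply the inhibitor-efficiency definition: IE = (CR_blank − CR_inh)/CR_blank × 100
IE = (10.46 − 0.92) / 10.46 × 100
IE = 9.54 / 10.46 × 100 = 91.2 %

91.2 %


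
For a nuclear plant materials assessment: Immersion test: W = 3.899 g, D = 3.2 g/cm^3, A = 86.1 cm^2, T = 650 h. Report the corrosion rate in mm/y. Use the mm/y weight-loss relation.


Apply the mm/y weight-loss relation: CR = 87600 * W / (D * A * T)
Numerator: 87600 * 3.899 = 341552.4
Denominator: 3.2 * 86.1 * 650 = 179088.0
CR = 341552.4 / 179088.0 = 1.9072 mm/y

1.9072 mm/y


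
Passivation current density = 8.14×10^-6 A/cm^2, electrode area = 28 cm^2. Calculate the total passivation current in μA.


I = i_pass * A, then convert A → μA (×10^6)
I = 8.14×10^-6 * 28 * 10^6 = 227.92 μA

227.92 μA


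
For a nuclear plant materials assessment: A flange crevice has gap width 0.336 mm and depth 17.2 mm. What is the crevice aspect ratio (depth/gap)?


Aspect ratio = depth / gap
Ratio = 17.2 / 0.336 = 51.2

51.2


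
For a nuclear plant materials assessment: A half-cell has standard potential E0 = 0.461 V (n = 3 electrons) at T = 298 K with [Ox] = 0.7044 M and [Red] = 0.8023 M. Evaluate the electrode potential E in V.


Apply the Nernst equation: E = E0 + (RT/nF)*ln([Ox]/[Red])
Step 1: RT/nF = 8.314*298/(3*96485) = 0.00855944 V
Step 2: [Ox]/[Red] = 0.7044/0.8023 = 0.877976
Step 3: ln(0.877976) = -0.130136
Step 4: correction = 0.00855944 * -0.130136 = -0.0011 V
E = 0.461 + -0.0011 = 0.4599 V

0.4599 V
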